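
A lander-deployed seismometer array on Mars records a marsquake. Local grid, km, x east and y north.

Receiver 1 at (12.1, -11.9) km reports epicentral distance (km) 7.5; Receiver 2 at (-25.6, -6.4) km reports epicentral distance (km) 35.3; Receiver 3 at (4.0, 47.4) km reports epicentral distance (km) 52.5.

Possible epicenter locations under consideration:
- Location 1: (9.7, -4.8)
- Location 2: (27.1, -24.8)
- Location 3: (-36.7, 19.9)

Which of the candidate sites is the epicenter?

Location 1

For each candidate, compare |candidate − station| to the reported distance:
Location 1: residuals Receiver 1 0.0, Receiver 2 0.0, Receiver 3 0.0 → max 0.0 km
Location 2: residuals Receiver 1 12.3, Receiver 2 20.5, Receiver 3 23.3 → max 23.3 km
Location 3: residuals Receiver 1 50.7, Receiver 2 6.8, Receiver 3 3.4 → max 50.7 km
Only Location 1 has all residuals ≈ 0.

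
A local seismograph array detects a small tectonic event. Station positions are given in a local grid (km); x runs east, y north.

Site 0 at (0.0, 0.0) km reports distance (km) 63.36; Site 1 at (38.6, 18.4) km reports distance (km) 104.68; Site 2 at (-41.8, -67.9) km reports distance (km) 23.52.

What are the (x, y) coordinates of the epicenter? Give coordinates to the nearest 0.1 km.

Circle about each station: x² + y² = 63.36²; (x − 38.6)² + (y − 18.4)² = 104.68²; (x + 41.8)² + (y + 67.9)² = 23.52².
Subtracting pairs of circle equations eliminates x²+y² and gives linear equations (the radical axes):
77.2 x + 36.8 y = -5114.89
-83.6 x − 135.8 y = 9818.95
Solving the 2×2 system: x ≈ -45.0, y ≈ -44.6 km.
Check against Site 0 (with the unrounded x, y): √(x²+y²) = 63.36 ≈ 63.36 km. ✓

x ≈ -45.0 km, y ≈ -44.6 km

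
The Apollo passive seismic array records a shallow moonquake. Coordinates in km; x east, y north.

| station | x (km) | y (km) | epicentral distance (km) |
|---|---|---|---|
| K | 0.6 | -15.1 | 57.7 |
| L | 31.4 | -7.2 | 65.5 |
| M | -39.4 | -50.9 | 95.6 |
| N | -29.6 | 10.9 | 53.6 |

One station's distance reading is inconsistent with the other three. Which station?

N

Solve using three stations at a time. Using K, L, M (subtract circle equations pairwise → linear system) gives (x, y) ≈ (-13.0, 41.0).
Distances from that point to each station vs reported:
  K: calculated 57.7 vs reported 57.7 → residual 0.0 km
  L: calculated 65.5 vs reported 65.5 → residual 0.0 km
  M: calculated 95.6 vs reported 95.6 → residual 0.0 km
  N: calculated 34.4 vs reported 53.6 → residual 19.2 km
K, L, M are mutually consistent (residuals ≈ 0); N is off by 19.2 km.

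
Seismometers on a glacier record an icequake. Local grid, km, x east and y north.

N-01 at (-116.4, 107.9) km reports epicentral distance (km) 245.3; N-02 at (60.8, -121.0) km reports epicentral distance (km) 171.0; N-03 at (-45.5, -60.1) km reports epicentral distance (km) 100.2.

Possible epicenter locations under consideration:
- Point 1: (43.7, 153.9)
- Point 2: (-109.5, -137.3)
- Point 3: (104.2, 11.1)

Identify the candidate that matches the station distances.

Point 2

For each candidate, compare |candidate − station| to the reported distance:
Point 1: residuals N-01 78.7, N-02 104.4, N-03 131.6 → max 131.6 km
Point 2: residuals N-01 0.0, N-02 0.1, N-03 0.1 → max 0.1 km
Point 3: residuals N-01 4.4, N-02 32.0, N-03 65.6 → max 65.6 km
Only Point 2 has all residuals ≈ 0.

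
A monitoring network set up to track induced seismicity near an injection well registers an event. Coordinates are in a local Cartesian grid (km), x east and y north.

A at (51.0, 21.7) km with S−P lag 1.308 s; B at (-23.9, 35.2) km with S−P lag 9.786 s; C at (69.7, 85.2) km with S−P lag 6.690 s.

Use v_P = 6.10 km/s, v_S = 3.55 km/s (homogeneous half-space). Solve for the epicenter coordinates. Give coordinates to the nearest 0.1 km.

Distance from S−P lag: d = Δt · v_P v_S / (v_P − v_S) = Δt · (6.10·3.55)/(6.10−3.55) ≈ 8.4922·Δt.
So d_A = 11.11, d_B = 83.10, d_C = 56.81 km.
Circle about each station: (x − 51.0)² + (y − 21.7)² = 11.11²; (x + 23.9)² + (y − 35.2)² = 83.10²; (x − 69.7)² + (y − 85.2)² = 56.81².
Subtracting the A equation from the B and C equations removes the quadratic terms:
-149.8 x + 27.0 y = -8043.82
37.4 x + 127.0 y = 5941.30
Solving the 2×2 system: x ≈ 59.0, y ≈ 29.4 km.
Check against A (with the unrounded x, y): √((x − 51.0)²+(y − 21.7)²) = 11.11 ≈ 11.11 km. ✓

59.0 km east, 29.4 km north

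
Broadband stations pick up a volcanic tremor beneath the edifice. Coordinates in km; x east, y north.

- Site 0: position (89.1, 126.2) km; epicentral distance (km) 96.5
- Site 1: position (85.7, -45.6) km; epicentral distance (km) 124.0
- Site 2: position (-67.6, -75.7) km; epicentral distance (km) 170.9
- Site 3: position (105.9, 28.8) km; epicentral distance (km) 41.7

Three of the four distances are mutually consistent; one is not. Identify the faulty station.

Site 1

Solve using three stations at a time. Using Site 0, Site 2, Site 3 (subtract circle equations pairwise → linear system) gives (x, y) ≈ (64.4, 32.9).
Distances from that point to each station vs reported:
  Site 0: calculated 96.5 vs reported 96.5 → residual 0.0 km
  Site 1: calculated 81.4 vs reported 124.0 → residual 42.6 km
  Site 2: calculated 170.9 vs reported 170.9 → residual 0.0 km
  Site 3: calculated 41.7 vs reported 41.7 → residual 0.0 km
Site 0, Site 2, Site 3 are mutually consistent (residuals ≈ 0); Site 1 is off by 42.6 km.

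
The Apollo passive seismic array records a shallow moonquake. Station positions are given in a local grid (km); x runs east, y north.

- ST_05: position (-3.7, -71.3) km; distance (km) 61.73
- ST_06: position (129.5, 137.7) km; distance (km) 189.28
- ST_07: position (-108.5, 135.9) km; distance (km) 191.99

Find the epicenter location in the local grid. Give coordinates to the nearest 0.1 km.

(13.8, -12.1)

Circle about each station: (x + 3.7)² + (y + 71.3)² = 61.73²; (x − 129.5)² + (y − 137.7)² = 189.28²; (x + 108.5)² + (y − 135.9)² = 191.99².
Subtracting the ST_05 equation from the ST_06 and ST_07 equations removes the quadratic terms:
266.4 x + 418.0 y = -1382.17
-209.6 x + 414.4 y = -7905.89
Solving the 2×2 system: x ≈ 13.8, y ≈ -12.1 km.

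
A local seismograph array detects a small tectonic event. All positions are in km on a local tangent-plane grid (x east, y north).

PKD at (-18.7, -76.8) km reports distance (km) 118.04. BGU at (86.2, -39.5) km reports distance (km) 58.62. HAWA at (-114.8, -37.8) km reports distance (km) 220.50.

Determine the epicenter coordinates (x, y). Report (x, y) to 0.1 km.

x ≈ 97.6 km, y ≈ -97.0 km

Circle about each station: (x + 18.7)² + (y + 76.8)² = 118.04²; (x − 86.2)² + (y + 39.5)² = 58.62²; (x + 114.8)² + (y + 37.8)² = 220.50².
Subtracting the PKD equation from the BGU and HAWA equations removes the quadratic terms:
209.8 x + 74.6 y = 13239.90
-192.2 x + 78.0 y = -26326.86
Solving the 2×2 system: x ≈ 97.6, y ≈ -97.0 km.
Check against PKD (with the unrounded x, y): √((x + 18.7)²+(y + 76.8)²) = 118.05 ≈ 118.04 km. ✓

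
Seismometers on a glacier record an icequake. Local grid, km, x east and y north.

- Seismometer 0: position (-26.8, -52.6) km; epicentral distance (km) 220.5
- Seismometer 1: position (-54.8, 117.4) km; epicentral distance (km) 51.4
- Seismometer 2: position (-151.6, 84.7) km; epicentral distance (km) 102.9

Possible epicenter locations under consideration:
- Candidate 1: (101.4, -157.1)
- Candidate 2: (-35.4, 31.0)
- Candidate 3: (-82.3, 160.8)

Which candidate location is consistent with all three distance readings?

For each candidate, compare |candidate − station| to the reported distance:
Candidate 1: residuals Seismometer 0 55.1, Seismometer 1 264.4, Seismometer 2 247.1 → max 264.4 km
Candidate 2: residuals Seismometer 0 136.5, Seismometer 1 37.2, Seismometer 2 25.1 → max 136.5 km
Candidate 3: residuals Seismometer 0 0.0, Seismometer 1 0.0, Seismometer 2 0.0 → max 0.0 km
Only Candidate 3 has all residuals ≈ 0.

Candidate 3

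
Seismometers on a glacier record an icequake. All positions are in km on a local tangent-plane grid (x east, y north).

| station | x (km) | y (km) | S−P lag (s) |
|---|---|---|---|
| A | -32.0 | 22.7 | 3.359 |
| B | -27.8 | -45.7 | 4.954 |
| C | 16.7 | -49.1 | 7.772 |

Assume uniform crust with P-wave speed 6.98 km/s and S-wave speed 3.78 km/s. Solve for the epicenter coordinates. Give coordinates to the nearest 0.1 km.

Distance from S−P lag: d = Δt · v_P v_S / (v_P − v_S) = Δt · (6.98·3.78)/(6.98−3.78) ≈ 8.2451·Δt.
So d_A = 27.70, d_B = 40.85, d_C = 64.08 km.
Circle about each station: (x + 32.0)² + (y − 22.7)² = 27.70²; (x + 27.8)² + (y + 45.7)² = 40.85²; (x − 16.7)² + (y + 49.1)² = 64.08².
Subtracting the A equation from the B and C equations removes the quadratic terms:
8.4 x − 136.8 y = 420.61
97.4 x − 143.6 y = -2188.55
Solving the 2×2 system: x ≈ -29.7, y ≈ -4.9 km.

x ≈ -29.7 km, y ≈ -4.9 km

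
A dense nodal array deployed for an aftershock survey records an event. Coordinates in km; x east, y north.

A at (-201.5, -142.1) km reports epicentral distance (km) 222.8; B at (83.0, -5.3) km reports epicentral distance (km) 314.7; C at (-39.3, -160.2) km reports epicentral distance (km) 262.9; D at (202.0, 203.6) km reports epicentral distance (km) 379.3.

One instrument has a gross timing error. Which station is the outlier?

B

Solve using three stations at a time. Using A, C, D (subtract circle equations pairwise → linear system) gives (x, y) ≈ (-155.1, 75.8).
Distances from that point to each station vs reported:
  A: calculated 222.8 vs reported 222.8 → residual 0.0 km
  B: calculated 251.5 vs reported 314.7 → residual 63.2 km
  C: calculated 262.9 vs reported 262.9 → residual 0.0 km
  D: calculated 379.3 vs reported 379.3 → residual 0.0 km
A, C, D are mutually consistent (residuals ≈ 0); B is off by 63.2 km.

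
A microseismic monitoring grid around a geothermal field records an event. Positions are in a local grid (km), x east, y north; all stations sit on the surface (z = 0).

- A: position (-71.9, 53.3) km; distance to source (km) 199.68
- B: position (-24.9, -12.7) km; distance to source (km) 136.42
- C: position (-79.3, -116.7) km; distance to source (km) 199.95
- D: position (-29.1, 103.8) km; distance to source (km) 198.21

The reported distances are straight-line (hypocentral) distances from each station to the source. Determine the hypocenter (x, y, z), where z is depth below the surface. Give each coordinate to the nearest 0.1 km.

(94.8, -38.8, 60.0)

Each station gives a sphere (x−x_i)² + (y−y_i)² + z² = d_i² (stations at z=0).
Subtracting the A sphere from B and C: z² cancels, leaving linear equations in x and y:
94.0 x − 132.0 y = 14032.49
-14.8 x − 340.0 y = 11788.98
Solving: x ≈ 94.797, y ≈ -38.800 km (keep extra digits for the depth step; rounded: 94.8, -38.8).
Then from the A sphere: z² = 199.68² − (x + 71.9)² − (y − 53.3)² with x = 94.797, y = -38.800, so z ≈ 60.015 ≈ 60.0 km.
Check against D (with the unrounded solution): distance 198.21 ≈ 198.21 km. ✓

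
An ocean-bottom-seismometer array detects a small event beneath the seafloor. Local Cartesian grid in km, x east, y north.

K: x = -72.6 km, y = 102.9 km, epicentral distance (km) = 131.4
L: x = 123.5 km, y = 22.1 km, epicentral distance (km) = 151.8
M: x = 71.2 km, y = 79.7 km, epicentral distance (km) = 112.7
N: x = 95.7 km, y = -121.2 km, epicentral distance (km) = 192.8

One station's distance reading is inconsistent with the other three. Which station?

K

Solve using three stations at a time. Using L, M, N (subtract circle equations pairwise → linear system) gives (x, y) ≈ (-28.4, 26.5).
Distances from that point to each station vs reported:
  K: calculated 88.3 vs reported 131.4 → residual 43.1 km
  L: calculated 151.9 vs reported 151.8 → residual 0.1 km
  M: calculated 112.9 vs reported 112.7 → residual 0.2 km
  N: calculated 192.9 vs reported 192.8 → residual 0.1 km
L, M, N are mutually consistent (residuals ≈ 0); K is off by 43.1 km.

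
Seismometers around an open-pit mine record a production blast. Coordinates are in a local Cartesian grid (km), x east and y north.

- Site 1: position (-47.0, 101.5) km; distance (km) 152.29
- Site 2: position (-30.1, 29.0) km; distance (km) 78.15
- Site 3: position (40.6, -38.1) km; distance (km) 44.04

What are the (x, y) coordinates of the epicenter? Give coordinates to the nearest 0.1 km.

Circle about each station: (x + 47.0)² + (y − 101.5)² = 152.29²; (x + 30.1)² + (y − 29.0)² = 78.15²; (x − 40.6)² + (y + 38.1)² = 44.04².
Subtracting the Site 1 equation from the Site 2 and Site 3 equations removes the quadratic terms:
33.8 x − 145.0 y = 6320.58
175.2 x − 279.2 y = 11841.44
Solving the 2×2 system: x ≈ -3.0, y ≈ -44.3 km.

-3.0 km east, -44.3 km north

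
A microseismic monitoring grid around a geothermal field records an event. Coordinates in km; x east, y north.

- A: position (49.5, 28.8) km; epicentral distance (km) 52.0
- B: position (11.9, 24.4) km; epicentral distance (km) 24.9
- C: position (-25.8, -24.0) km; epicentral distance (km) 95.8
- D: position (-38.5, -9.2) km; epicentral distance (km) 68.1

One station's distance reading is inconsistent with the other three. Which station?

C

Solve using three stations at a time. Using A, B, D (subtract circle equations pairwise → linear system) gives (x, y) ≈ (0.7, 46.4).
Distances from that point to each station vs reported:
  A: calculated 51.9 vs reported 52.0 → residual 0.1 km
  B: calculated 24.7 vs reported 24.9 → residual 0.2 km
  C: calculated 75.2 vs reported 95.8 → residual 20.6 km
  D: calculated 68.0 vs reported 68.1 → residual 0.1 km
A, B, D are mutually consistent (residuals ≈ 0); C is off by 20.6 km.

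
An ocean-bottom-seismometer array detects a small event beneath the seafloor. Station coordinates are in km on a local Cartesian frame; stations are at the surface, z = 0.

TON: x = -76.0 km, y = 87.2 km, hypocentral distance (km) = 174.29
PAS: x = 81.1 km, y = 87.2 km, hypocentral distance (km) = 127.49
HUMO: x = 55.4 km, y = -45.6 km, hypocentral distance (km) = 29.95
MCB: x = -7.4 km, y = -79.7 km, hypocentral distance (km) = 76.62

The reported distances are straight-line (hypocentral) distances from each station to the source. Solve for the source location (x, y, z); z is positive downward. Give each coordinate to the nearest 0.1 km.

Each station gives a sphere (x−x_i)² + (y−y_i)² + z² = d_i² (stations at z=0).
Subtracting the TON sphere from PAS and HUMO: z² cancels, leaving linear equations in x and y:
314.2 x + 0.0 y = 14924.51
262.8 x − 265.6 y = 21248.68
Solving: x ≈ 47.500, y ≈ -33.003 km (keep extra digits for the depth step; rounded: 47.5, -33.0).
Then from the TON sphere: z² = 174.29² − (x + 76.0)² − (y − 87.2)² with x = 47.500, y = -33.003, so z ≈ 26.000 ≈ 26.0 km.
Check against MCB (with the unrounded solution): distance 76.62 ≈ 76.62 km. ✓

x ≈ 47.5 km, y ≈ -33.0 km, depth ≈ 26.0 km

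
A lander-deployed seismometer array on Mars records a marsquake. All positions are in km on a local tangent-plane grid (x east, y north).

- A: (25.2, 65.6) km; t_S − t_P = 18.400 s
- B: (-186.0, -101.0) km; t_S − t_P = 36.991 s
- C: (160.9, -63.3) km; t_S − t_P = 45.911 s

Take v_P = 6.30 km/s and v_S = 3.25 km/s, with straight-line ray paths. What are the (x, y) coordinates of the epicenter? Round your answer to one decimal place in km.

Distance from S−P lag: d = Δt · v_P v_S / (v_P − v_S) = Δt · (6.30·3.25)/(6.30−3.25) ≈ 6.7131·Δt.
So d_A = 123.52, d_B = 248.32, d_C = 308.21 km.
Circle about each station: (x − 25.2)² + (y − 65.6)² = 123.52²; (x + 186.0)² + (y + 101.0)² = 248.32²; (x − 160.9)² + (y + 63.3)² = 308.21².
Subtracting pairs of circle equations eliminates x²+y² and gives linear equations (the radical axes):
-422.4 x − 333.2 y = -6547.03
271.4 x − 257.8 y = -54778.91
Solving the 2×2 system: x ≈ -83.1, y ≈ 125.0 km.
Check against A (with the unrounded x, y): √((x − 25.2)²+(y − 65.6)²) = 123.52 ≈ 123.52 km. ✓

-83.1 km east, 125.0 km north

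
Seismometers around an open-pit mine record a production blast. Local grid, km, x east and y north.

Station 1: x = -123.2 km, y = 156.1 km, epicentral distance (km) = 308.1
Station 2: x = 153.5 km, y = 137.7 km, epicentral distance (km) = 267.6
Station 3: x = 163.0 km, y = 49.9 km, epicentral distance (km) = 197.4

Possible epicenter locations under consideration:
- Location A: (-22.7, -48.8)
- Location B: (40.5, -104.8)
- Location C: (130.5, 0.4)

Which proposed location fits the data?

Location B

For each candidate, compare |candidate − station| to the reported distance:
Location A: residuals Station 1 79.9, Station 2 11.0, Station 3 12.9 → max 79.9 km
Location B: residuals Station 1 0.1, Station 2 0.1, Station 3 0.1 → max 0.1 km
Location C: residuals Station 1 10.4, Station 2 128.4, Station 3 138.2 → max 138.2 km
Only Location B has all residuals ≈ 0.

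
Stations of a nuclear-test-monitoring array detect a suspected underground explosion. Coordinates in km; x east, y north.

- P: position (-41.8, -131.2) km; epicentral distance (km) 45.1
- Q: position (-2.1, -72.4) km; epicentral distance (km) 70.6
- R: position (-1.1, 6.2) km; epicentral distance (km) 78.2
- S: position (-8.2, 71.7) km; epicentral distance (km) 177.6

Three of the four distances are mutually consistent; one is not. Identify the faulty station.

Solve using three stations at a time. Using P, Q, S (subtract circle equations pairwise → linear system) gives (x, y) ≈ (-68.9, -95.2).
Distances from that point to each station vs reported:
  P: calculated 45.1 vs reported 45.1 → residual 0.0 km
  Q: calculated 70.6 vs reported 70.6 → residual 0.0 km
  R: calculated 122.0 vs reported 78.2 → residual 43.8 km
  S: calculated 177.6 vs reported 177.6 → residual 0.0 km
P, Q, S are mutually consistent (residuals ≈ 0); R is off by 43.8 km.

R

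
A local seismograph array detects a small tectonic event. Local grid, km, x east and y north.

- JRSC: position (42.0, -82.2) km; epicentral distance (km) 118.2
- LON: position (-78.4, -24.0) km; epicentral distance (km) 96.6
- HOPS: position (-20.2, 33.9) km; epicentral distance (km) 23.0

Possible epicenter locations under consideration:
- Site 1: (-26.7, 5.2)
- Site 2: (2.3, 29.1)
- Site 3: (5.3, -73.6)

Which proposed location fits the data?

For each candidate, compare |candidate − station| to the reported distance:
Site 1: residuals JRSC 7.0, LON 37.2, HOPS 6.4 → max 37.2 km
Site 2: residuals JRSC 0.0, LON 0.0, HOPS 0.0 → max 0.0 km
Site 3: residuals JRSC 80.5, LON 0.7, HOPS 87.5 → max 87.5 km
Only Site 2 has all residuals ≈ 0.

Site 2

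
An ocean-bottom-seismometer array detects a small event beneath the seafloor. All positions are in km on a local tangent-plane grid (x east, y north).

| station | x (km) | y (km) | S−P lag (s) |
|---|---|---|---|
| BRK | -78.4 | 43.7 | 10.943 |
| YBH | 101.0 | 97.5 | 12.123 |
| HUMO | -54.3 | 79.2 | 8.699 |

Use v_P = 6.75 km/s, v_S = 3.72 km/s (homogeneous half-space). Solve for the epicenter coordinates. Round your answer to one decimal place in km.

Distance from S−P lag: d = Δt · v_P v_S / (v_P − v_S) = Δt · (6.75·3.72)/(6.75−3.72) ≈ 8.2871·Δt.
So d_BRK = 90.69, d_YBH = 100.46, d_HUMO = 72.09 km.
Circle about each station: (x + 78.4)² + (y − 43.7)² = 90.69²; (x − 101.0)² + (y − 97.5)² = 100.46²; (x + 54.3)² + (y − 79.2)² = 72.09².
Subtracting the BRK equation from the YBH and HUMO equations removes the quadratic terms:
358.8 x + 107.6 y = 9783.46
48.2 x + 71.0 y = 4192.59
Solving the 2×2 system: x ≈ 12.0, y ≈ 50.9 km.

(12.0, 50.9)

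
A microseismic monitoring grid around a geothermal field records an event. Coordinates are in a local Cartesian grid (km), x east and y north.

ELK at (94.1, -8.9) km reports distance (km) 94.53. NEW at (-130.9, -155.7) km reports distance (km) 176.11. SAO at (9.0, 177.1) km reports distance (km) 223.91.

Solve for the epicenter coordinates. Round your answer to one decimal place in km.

Circle about each station: (x − 94.1)² + (y + 8.9)² = 94.53²; (x + 130.9)² + (y + 155.7)² = 176.11²; (x − 9.0)² + (y − 177.1)² = 223.91².
Subtracting pairs of circle equations eliminates x²+y² and gives linear equations (the radical axes):
-450.0 x − 293.6 y = 10364.47
-170.2 x + 372.0 y = -18688.38
Solving the 2×2 system: x ≈ 7.5, y ≈ -46.8 km.
Check against ELK (with the unrounded x, y): √((x − 94.1)²+(y + 8.9)²) = 94.53 ≈ 94.53 km. ✓

(7.5, -46.8)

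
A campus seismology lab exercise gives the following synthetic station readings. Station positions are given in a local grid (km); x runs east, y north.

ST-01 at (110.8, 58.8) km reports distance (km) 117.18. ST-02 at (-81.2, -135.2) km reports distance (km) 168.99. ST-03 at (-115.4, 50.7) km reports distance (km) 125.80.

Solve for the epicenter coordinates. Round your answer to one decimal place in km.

Circle about each station: (x − 110.8)² + (y − 58.8)² = 117.18²; (x + 81.2)² + (y + 135.2)² = 168.99²; (x + 115.4)² + (y − 50.7)² = 125.80².
Subtracting the ST-01 equation from the ST-02 and ST-03 equations removes the quadratic terms:
-384.0 x − 388.0 y = -5688.07
-452.4 x − 16.2 y = -1940.92
Solving the 2×2 system: x ≈ 3.9, y ≈ 10.8 km.
Check against ST-01 (with the unrounded x, y): √((x − 110.8)²+(y − 58.8)²) = 117.18 ≈ 117.18 km. ✓

(3.9, 10.8)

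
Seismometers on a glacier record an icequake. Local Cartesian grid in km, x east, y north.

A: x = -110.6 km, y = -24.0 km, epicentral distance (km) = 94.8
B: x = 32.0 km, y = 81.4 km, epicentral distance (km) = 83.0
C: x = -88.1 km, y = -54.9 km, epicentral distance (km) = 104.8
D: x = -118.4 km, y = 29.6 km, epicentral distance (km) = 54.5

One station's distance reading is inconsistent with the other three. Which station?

Solve using three stations at a time. Using A, B, C (subtract circle equations pairwise → linear system) gives (x, y) ≈ (-38.3, 37.3).
Distances from that point to each station vs reported:
  A: calculated 94.8 vs reported 94.8 → residual 0.0 km
  B: calculated 83.0 vs reported 83.0 → residual 0.0 km
  C: calculated 104.8 vs reported 104.8 → residual 0.0 km
  D: calculated 80.5 vs reported 54.5 → residual 26.0 km
A, B, C are mutually consistent (residuals ≈ 0); D is off by 26.0 km.

D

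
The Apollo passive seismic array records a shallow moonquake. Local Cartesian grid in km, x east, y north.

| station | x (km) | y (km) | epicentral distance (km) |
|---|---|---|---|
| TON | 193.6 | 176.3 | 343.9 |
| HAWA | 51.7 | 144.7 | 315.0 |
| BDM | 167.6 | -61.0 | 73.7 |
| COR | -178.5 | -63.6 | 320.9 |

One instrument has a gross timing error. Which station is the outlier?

Solve using three stations at a time. Using TON, HAWA, COR (subtract circle equations pairwise → linear system) gives (x, y) ≈ (127.2, -161.0).
Distances from that point to each station vs reported:
  TON: calculated 343.8 vs reported 343.9 → residual 0.1 km
  HAWA: calculated 314.9 vs reported 315.0 → residual 0.1 km
  BDM: calculated 107.9 vs reported 73.7 → residual 34.2 km
  COR: calculated 320.8 vs reported 320.9 → residual 0.1 km
TON, HAWA, COR are mutually consistent (residuals ≈ 0); BDM is off by 34.2 km.

BDM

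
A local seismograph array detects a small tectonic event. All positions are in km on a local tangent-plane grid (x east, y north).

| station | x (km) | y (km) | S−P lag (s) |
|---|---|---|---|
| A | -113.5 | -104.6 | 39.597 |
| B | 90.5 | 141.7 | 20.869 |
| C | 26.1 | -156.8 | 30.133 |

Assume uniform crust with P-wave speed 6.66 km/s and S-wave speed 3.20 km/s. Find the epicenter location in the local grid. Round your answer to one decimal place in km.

x ≈ 99.9 km, y ≈ 13.5 km

Distance from S−P lag: d = Δt · v_P v_S / (v_P − v_S) = Δt · (6.66·3.20)/(6.66−3.20) ≈ 6.1595·Δt.
So d_A = 243.90, d_B = 128.54, d_C = 185.61 km.
Circle about each station: (x + 113.5)² + (y + 104.6)² = 243.90²; (x − 90.5)² + (y − 141.7)² = 128.54²; (x − 26.1)² + (y + 156.8)² = 185.61².
Subtracting pairs of circle equations eliminates x²+y² and gives linear equations (the radical axes):
408.0 x + 492.6 y = 47410.41
279.2 x − 104.4 y = 26480.18
Solving the 2×2 system: x ≈ 99.9, y ≈ 13.5 km.
Check against A (with the unrounded x, y): √((x + 113.5)²+(y + 104.6)²) = 243.90 ≈ 243.90 km. ✓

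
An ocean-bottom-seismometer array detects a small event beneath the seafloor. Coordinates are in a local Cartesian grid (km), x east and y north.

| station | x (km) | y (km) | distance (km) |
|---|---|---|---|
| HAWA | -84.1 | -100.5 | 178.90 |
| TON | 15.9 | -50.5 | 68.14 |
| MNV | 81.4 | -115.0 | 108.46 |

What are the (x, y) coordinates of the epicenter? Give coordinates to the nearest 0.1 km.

x ≈ 68.6 km, y ≈ -7.3 km

Circle about each station: (x + 84.1)² + (y + 100.5)² = 178.90²; (x − 15.9)² + (y + 50.5)² = 68.14²; (x − 81.4)² + (y + 115.0)² = 108.46².
Subtracting the HAWA equation from the TON and MNV equations removes the quadratic terms:
200.0 x + 100.0 y = 12992.15
331.0 x − 29.0 y = 22919.54
Solving the 2×2 system: x ≈ 68.6, y ≈ -7.3 km.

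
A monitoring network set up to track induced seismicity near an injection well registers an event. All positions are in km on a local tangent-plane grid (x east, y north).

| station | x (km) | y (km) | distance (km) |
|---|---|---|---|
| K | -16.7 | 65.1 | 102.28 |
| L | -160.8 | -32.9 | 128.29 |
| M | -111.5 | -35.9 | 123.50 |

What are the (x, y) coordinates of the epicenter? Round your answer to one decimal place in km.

Circle about each station: (x + 16.7)² + (y − 65.1)² = 102.28²; (x + 160.8)² + (y + 32.9)² = 128.29²; (x + 111.5)² + (y + 35.9)² = 123.50².
Subtracting pairs of circle equations eliminates x²+y² and gives linear equations (the radical axes):
-288.2 x − 196.0 y = 16425.02
-189.6 x − 202.0 y = 4413.11
Solving the 2×2 system: x ≈ -116.5, y ≈ 87.5 km.
Check against K (with the unrounded x, y): √((x + 16.7)²+(y − 65.1)²) = 102.28 ≈ 102.28 km. ✓

(-116.5, 87.5)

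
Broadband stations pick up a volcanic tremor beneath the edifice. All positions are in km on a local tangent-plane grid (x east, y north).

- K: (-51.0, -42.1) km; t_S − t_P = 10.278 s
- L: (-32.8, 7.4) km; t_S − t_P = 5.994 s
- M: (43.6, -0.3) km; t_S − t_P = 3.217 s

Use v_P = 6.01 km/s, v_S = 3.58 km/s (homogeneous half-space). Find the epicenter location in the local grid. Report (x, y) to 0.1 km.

(19.7, 15.2)

Distance from S−P lag: d = Δt · v_P v_S / (v_P − v_S) = Δt · (6.01·3.58)/(6.01−3.58) ≈ 8.8542·Δt.
So d_K = 91.00, d_L = 53.07, d_M = 28.48 km.
Circle about each station: (x + 51.0)² + (y + 42.1)² = 91.00²; (x + 32.8)² + (y − 7.4)² = 53.07²; (x − 43.6)² + (y + 0.3)² = 28.48².
Subtracting pairs of circle equations eliminates x²+y² and gives linear equations (the radical axes):
36.4 x + 99.0 y = 2221.77
189.2 x + 83.6 y = 4997.53
Solving the 2×2 system: x ≈ 19.7, y ≈ 15.2 km.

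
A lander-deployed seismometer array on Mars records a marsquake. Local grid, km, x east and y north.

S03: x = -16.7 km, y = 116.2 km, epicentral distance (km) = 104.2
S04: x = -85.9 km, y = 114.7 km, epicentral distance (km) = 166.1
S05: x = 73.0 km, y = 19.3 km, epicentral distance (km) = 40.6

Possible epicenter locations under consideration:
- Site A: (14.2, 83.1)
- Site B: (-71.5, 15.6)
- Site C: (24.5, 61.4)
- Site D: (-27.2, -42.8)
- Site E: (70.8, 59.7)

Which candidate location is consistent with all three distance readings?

Site E

For each candidate, compare |candidate − station| to the reported distance:
Site A: residuals S03 58.9, S04 61.1, S05 46.2 → max 61.1 km
Site B: residuals S03 10.4, S04 66.0, S05 103.9 → max 103.9 km
Site C: residuals S03 35.6, S04 43.5, S05 23.6 → max 43.5 km
Site D: residuals S03 55.1, S04 2.0, S05 77.3 → max 77.3 km
Site E: residuals S03 0.0, S04 0.0, S05 0.1 → max 0.1 km
Only Site E has all residuals ≈ 0.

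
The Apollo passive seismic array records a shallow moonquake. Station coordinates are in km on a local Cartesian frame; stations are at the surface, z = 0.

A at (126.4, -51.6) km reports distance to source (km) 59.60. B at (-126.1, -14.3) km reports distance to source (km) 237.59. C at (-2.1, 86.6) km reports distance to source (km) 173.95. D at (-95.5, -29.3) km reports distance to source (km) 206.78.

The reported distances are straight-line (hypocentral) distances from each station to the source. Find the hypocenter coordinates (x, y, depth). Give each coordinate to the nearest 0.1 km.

x ≈ 103.8 km, y ≈ -40.4 km, depth ≈ 54.0 km

Each station gives a sphere (x−x_i)² + (y−y_i)² + z² = d_i² (stations at z=0).
Subtracting the A sphere from B and C: z² cancels, leaving linear equations in x and y:
-505.0 x + 74.6 y = -55430.67
-257.0 x + 276.4 y = -37841.99
Solving: x ≈ 103.796, y ≈ -40.400 km (keep extra digits for the depth step; rounded: 103.8, -40.4).
Then from the A sphere: z² = 59.60² − (x − 126.4)² − (y + 51.6)² with x = 103.796, y = -40.400, so z ≈ 53.998 ≈ 54.0 km.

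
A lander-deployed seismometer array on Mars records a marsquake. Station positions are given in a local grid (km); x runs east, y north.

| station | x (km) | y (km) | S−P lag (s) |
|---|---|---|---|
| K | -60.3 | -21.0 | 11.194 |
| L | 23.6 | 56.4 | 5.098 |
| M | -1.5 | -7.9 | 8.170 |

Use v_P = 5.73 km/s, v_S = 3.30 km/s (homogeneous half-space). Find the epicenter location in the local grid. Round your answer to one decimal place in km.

(-16.0, 54.0)

Distance from S−P lag: d = Δt · v_P v_S / (v_P − v_S) = Δt · (5.73·3.30)/(5.73−3.30) ≈ 7.7815·Δt.
So d_K = 87.11, d_L = 39.67, d_M = 63.57 km.
Circle about each station: (x + 60.3)² + (y + 21.0)² = 87.11²; (x − 23.6)² + (y − 56.4)² = 39.67²; (x + 1.5)² + (y + 7.9)² = 63.57².
Subtracting the K equation from the L and M equations removes the quadratic terms:
167.8 x + 154.8 y = 5675.27
117.6 x + 26.2 y = -465.42
Solving the 2×2 system: x ≈ -16.0, y ≈ 54.0 km.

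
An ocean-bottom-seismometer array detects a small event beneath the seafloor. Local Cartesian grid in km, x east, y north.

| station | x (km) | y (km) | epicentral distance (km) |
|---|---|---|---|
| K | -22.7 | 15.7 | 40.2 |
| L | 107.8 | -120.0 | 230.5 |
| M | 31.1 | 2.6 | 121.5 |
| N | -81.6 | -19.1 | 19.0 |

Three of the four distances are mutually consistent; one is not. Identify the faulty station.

K

Solve using three stations at a time. Using L, M, N (subtract circle equations pairwise → linear system) gives (x, y) ≈ (-90.3, -2.2).
Distances from that point to each station vs reported:
  K: calculated 69.9 vs reported 40.2 → residual 29.7 km
  L: calculated 230.5 vs reported 230.5 → residual 0.0 km
  M: calculated 121.5 vs reported 121.5 → residual 0.0 km
  N: calculated 19.0 vs reported 19.0 → residual 0.0 km
L, M, N are mutually consistent (residuals ≈ 0); K is off by 29.7 km.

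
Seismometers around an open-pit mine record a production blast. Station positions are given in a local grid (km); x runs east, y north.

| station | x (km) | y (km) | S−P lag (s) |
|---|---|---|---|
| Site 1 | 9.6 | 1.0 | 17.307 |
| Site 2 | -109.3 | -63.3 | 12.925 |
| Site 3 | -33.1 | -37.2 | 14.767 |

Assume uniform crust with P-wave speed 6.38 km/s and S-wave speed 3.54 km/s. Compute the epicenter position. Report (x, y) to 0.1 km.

Distance from S−P lag: d = Δt · v_P v_S / (v_P − v_S) = Δt · (6.38·3.54)/(6.38−3.54) ≈ 7.9525·Δt.
So d_Site 1 = 137.63, d_Site 2 = 102.79, d_Site 3 = 117.44 km.
Circle about each station: (x − 9.6)² + (y − 1.0)² = 137.63²; (x + 109.3)² + (y + 63.3)² = 102.79²; (x + 33.1)² + (y + 37.2)² = 117.44².
Subtracting the Site 1 equation from the Site 2 and Site 3 equations removes the quadratic terms:
-237.8 x − 128.6 y = 24236.45
-85.4 x − 76.4 y = 7536.15
Solving the 2×2 system: x ≈ -122.8, y ≈ 38.6 km.

x ≈ -122.8 km, y ≈ 38.6 km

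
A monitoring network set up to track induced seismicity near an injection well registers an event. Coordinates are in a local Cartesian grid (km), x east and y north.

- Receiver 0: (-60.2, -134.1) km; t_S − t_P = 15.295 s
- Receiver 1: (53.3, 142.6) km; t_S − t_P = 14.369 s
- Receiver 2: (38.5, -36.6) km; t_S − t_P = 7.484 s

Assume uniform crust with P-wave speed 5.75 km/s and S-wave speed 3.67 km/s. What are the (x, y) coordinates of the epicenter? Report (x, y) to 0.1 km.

(-17.2, 15.0)

Distance from S−P lag: d = Δt · v_P v_S / (v_P − v_S) = Δt · (5.75·3.67)/(5.75−3.67) ≈ 10.1454·Δt.
So d_Receiver 0 = 155.17, d_Receiver 1 = 145.78, d_Receiver 2 = 75.93 km.
Circle about each station: (x + 60.2)² + (y + 134.1)² = 155.17²; (x − 53.3)² + (y − 142.6)² = 145.78²; (x − 38.5)² + (y + 36.6)² = 75.93².
Subtracting pairs of circle equations eliminates x²+y² and gives linear equations (the radical axes):
227.0 x + 553.4 y = 4394.72
197.4 x + 195.0 y = -472.68
Solving the 2×2 system: x ≈ -17.2, y ≈ 15.0 km.
Check against Receiver 0 (with the unrounded x, y): √((x + 60.2)²+(y + 134.1)²) = 155.18 ≈ 155.17 km. ✓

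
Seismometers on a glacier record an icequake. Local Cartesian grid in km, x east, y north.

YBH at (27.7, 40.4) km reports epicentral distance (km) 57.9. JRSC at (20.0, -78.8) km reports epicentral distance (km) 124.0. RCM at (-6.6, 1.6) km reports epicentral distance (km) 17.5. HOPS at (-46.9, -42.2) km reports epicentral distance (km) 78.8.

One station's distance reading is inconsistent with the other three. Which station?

Solve using three stations at a time. Using YBH, JRSC, HOPS (subtract circle equations pairwise → linear system) gives (x, y) ≈ (-29.9, 34.7).
Distances from that point to each station vs reported:
  YBH: calculated 57.9 vs reported 57.9 → residual 0.0 km
  JRSC: calculated 124.0 vs reported 124.0 → residual 0.0 km
  RCM: calculated 40.5 vs reported 17.5 → residual 23.0 km
  HOPS: calculated 78.8 vs reported 78.8 → residual 0.0 km
YBH, JRSC, HOPS are mutually consistent (residuals ≈ 0); RCM is off by 23.0 km.

RCM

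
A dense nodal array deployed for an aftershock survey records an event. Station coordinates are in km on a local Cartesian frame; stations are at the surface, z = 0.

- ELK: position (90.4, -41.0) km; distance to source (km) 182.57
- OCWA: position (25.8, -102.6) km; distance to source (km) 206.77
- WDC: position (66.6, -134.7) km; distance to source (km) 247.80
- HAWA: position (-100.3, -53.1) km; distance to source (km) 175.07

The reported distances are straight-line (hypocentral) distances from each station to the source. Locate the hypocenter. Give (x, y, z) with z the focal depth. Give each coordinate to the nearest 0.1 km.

Each station gives a sphere (x−x_i)² + (y−y_i)² + z² = d_i² (stations at z=0).
Subtracting the ELK sphere from OCWA and WDC: z² cancels, leaving linear equations in x and y:
-129.2 x − 123.2 y = -8082.79
-47.6 x − 187.4 y = -15346.55
Solving: x ≈ -20.492, y ≈ 87.097 km (keep extra digits for the depth step; rounded: -20.5, 87.1).
Then from the ELK sphere: z² = 182.57² − (x − 90.4)² − (y + 41.0)² with x = -20.492, y = 87.097, so z ≈ 68.014 ≈ 68.0 km.

x ≈ -20.5 km, y ≈ 87.1 km, depth ≈ 68.0 km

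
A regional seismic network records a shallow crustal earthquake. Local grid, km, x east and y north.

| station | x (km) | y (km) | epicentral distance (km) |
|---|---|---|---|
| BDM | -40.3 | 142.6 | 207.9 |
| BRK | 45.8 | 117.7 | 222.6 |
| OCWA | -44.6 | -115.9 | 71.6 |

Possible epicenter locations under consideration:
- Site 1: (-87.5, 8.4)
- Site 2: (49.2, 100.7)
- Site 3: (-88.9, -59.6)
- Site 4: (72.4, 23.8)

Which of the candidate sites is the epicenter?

For each candidate, compare |candidate − station| to the reported distance:
Site 1: residuals BDM 65.6, BRK 50.2, OCWA 59.9 → max 65.6 km
Site 2: residuals BDM 109.1, BRK 205.3, OCWA 164.4 → max 205.3 km
Site 3: residuals BDM 0.1, BRK 0.1, OCWA 0.0 → max 0.1 km
Site 4: residuals BDM 44.1, BRK 125.0, OCWA 110.6 → max 125.0 km
Only Site 3 has all residuals ≈ 0.

Site 3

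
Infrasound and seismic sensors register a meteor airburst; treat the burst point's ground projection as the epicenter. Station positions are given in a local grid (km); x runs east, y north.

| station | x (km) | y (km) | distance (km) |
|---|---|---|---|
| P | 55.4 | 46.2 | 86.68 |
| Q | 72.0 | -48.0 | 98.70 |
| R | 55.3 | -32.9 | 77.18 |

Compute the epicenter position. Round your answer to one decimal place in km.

(-15.9, -3.1)

Circle about each station: (x − 55.4)² + (y − 46.2)² = 86.68²; (x − 72.0)² + (y + 48.0)² = 98.70²; (x − 55.3)² + (y + 32.9)² = 77.18².
Subtracting the P equation from the Q and R equations removes the quadratic terms:
33.2 x − 188.4 y = 56.13
-0.2 x − 158.2 y = 493.57
Solving the 2×2 system: x ≈ -15.9, y ≈ -3.1 km.
Check against P (with the unrounded x, y): √((x − 55.4)²+(y − 46.2)²) = 86.68 ≈ 86.68 km. ✓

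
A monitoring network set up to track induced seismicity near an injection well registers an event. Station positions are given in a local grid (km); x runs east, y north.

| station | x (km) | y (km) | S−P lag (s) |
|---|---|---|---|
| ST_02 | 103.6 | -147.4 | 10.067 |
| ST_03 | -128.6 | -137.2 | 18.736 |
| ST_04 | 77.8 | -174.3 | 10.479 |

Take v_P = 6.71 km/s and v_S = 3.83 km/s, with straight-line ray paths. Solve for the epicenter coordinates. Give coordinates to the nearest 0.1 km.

32.5 km east, -92.5 km north

Distance from S−P lag: d = Δt · v_P v_S / (v_P − v_S) = Δt · (6.71·3.83)/(6.71−3.83) ≈ 8.9234·Δt.
So d_ST_02 = 89.83, d_ST_03 = 167.19, d_ST_04 = 93.51 km.
Circle about each station: (x − 103.6)² + (y + 147.4)² = 89.83²; (x + 128.6)² + (y + 137.2)² = 167.19²; (x − 77.8)² + (y + 174.3)² = 93.51².
Subtracting pairs of circle equations eliminates x²+y² and gives linear equations (the radical axes):
-464.4 x + 20.4 y = -16980.99
-51.6 x − 53.8 y = 3298.92
Solving the 2×2 system: x ≈ 32.5, y ≈ -92.5 km.
Check against ST_02 (with the unrounded x, y): √((x − 103.6)²+(y + 147.4)²) = 89.83 ≈ 89.83 km. ✓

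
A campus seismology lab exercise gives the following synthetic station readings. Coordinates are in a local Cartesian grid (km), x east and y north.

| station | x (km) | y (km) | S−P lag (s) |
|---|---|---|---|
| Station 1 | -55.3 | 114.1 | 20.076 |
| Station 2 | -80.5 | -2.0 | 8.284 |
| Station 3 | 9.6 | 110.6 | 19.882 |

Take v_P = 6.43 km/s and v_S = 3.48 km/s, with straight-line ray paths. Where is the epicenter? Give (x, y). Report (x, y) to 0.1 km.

(-27.4, -35.6)

Distance from S−P lag: d = Δt · v_P v_S / (v_P − v_S) = Δt · (6.43·3.48)/(6.43−3.48) ≈ 7.5852·Δt.
So d_Station 1 = 152.28, d_Station 2 = 62.84, d_Station 3 = 150.81 km.
Circle about each station: (x + 55.3)² + (y − 114.1)² = 152.28²; (x + 80.5)² + (y + 2.0)² = 62.84²; (x − 9.6)² + (y − 110.6)² = 150.81².
Subtracting pairs of circle equations eliminates x²+y² and gives linear equations (the radical axes):
-50.4 x − 232.2 y = 9647.68
129.8 x − 7.0 y = -3306.84
Solving the 2×2 system: x ≈ -27.4, y ≈ -35.6 km.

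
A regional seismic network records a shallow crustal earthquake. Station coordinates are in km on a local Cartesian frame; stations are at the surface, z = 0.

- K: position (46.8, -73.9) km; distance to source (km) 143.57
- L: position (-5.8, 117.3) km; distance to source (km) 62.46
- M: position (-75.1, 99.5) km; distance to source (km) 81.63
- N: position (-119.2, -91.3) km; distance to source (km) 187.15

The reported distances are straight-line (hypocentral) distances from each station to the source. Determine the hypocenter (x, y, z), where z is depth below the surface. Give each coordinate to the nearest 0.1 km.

(-7.5, 57.7, 18.6)

Each station gives a sphere (x−x_i)² + (y−y_i)² + z² = d_i² (stations at z=0).
Subtracting the K sphere from L and M: z² cancels, leaving linear equations in x and y:
-105.2 x + 382.4 y = 22852.57
-243.8 x + 346.8 y = 21837.70
Solving: x ≈ -7.498, y ≈ 57.698 km (keep extra digits for the depth step; rounded: -7.5, 57.7).
Then from the K sphere: z² = 143.57² − (x − 46.8)² − (y + 73.9)² with x = -7.498, y = 57.698, so z ≈ 18.602 ≈ 18.6 km.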